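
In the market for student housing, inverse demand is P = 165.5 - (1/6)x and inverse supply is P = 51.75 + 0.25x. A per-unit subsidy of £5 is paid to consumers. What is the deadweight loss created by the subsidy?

Deadweight loss = £30

Pre-subsidy: 165.5 - (1/6)x = 51.75 + 0.25x gives x* = 273 and P* = 120.
With the rebate, buyers effectively pay Pb = Ps − 5, where Ps is the price sellers receive.
On the curves, Pb = 165.5 - (1/6)x and Ps = 51.75 + 0.25x; the wedge Ps − Pb = 5 gives 51.75 + 0.25x − (165.5 - (1/6)x) = 5, so x' = 285.
Then Pb = 165.5 − (1/6)·285 = 118 and Ps = 51.75 + 0.25·285 = 123.
The subsidy expands output by 285 − 273 = 12 past the efficient level; on those units the gap between marginal cost and willingness to pay runs from 0 up to 5.
DWL = ½ × 5 × 12 = 30.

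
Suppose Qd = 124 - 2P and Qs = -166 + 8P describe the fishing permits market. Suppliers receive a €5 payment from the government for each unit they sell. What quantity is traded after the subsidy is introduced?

Q' = 74

Pre-subsidy: 124 - 2P = -166 + 8P gives P* = 29, Q* = 66.
With the subsidy, sellers receive Ps = Pb + 5 for each unit, where Pb is the price buyers pay.
Supply in terms of Pb becomes Qs = -166 + 8(Pb + 5) = -126 + 8Pb. Setting this equal to demand: 124 - 2Pb = -126 + 8Pb, so Pb = 25.
Sellers receive Ps = 25 + 5 = 30; Q' = 124 − 2·25 = 74.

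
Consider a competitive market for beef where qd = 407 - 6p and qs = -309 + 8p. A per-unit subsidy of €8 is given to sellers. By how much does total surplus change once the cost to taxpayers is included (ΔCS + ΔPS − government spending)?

Pre-subsidy: 407 - 6p = -309 + 8p gives p* = 358/7, q* = 701/7.
With the subsidy, sellers receive ps = pb + 8 for each unit, where pb is the price buyers pay.
Supply in terms of pb becomes qs = -309 + 8(pb + 8) = -245 + 8pb. Setting this equal to demand: 407 - 6pb = -245 + 8pb, so pb = 326/7.
Sellers receive ps = 326/7 + 8 = 382/7; q' = 407 − 6·(326/7) = 893/7.
ΔCS = ½(701/7 + 893/7)(358/7 − 326/7) = 25504/49; ΔPS = ½(701/7 + 893/7)(382/7 − 358/7) = 19128/49.
Government spending = 8 × 893/7 = 7144/7.
Net change = 25504/49 + 19128/49 − 7144/7 = -768/7. The loss equals the DWL triangle ½·8·192/7.

Net change in total surplus = -768/7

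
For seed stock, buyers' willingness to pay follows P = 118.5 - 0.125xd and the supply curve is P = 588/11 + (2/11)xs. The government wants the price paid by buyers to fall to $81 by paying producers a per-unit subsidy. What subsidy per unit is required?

Required subsidy s = $27 per unit

At a buyer price of 81, quantity demanded is 948 − 8·81 = 300.
Sellers supply 300 only when they receive Ps = 588/11 + (2/11)·300 = 108.
s = Ps − Pb = 108 − 81 = 27.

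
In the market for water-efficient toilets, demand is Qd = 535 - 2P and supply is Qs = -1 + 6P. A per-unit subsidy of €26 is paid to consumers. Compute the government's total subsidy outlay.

Government cost = €11440

Pre-subsidy: 535 - 2P = -1 + 6P gives P* = 67, Q* = 401.
With the rebate, buyers effectively pay Pb = Ps − 26, where Ps is the price sellers receive.
Demand in terms of Ps becomes Qd = 535 − 2(Ps − 26) = 587 - 2Ps. Setting this equal to supply: 587 - 2Ps = -1 + 6Ps, so Ps = 73.5.
Buyers pay Pb = 73.5 − 26 = 47.5; Q' = -1 + 6·73.5 = 440.
Government outlay = subsidy × quantity = 26 × 440 = 11440.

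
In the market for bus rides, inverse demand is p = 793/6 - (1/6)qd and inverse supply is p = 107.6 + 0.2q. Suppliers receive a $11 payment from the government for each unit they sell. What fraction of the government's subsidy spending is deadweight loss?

Pre-subsidy: 793/6 - (1/6)q = 107.6 + 0.2q gives q* = 67 and p* = 121.
With the subsidy, sellers receive ps = pb + 11 for each unit, where pb is the price buyers pay.
On the curves, pb = 793/6 - (1/6)q and ps = 107.6 + 0.2q; the wedge ps − pb = 11 gives 107.6 + 0.2q − (793/6 - (1/6)q) = 11, so q' = 97.
Then pb = 793/6 − (1/6)·97 = 116 and ps = 107.6 + 0.2·97 = 127.
ΔCS = ½(67 + 97)(121 − 116) = 410; ΔPS = ½(67 + 97)(127 − 121) = 492.
Government spending = 11 × 97 = 1067.
DWL = ½ × 11 × (97 − 67) = 165; fraction = 165 / 1067 = 15/97.

DWL / government spending = 15/97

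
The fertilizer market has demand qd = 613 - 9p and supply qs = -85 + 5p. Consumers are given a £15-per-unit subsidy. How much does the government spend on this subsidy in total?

Government cost = £3187.5

Pre-subsidy: 613 - 9p = -85 + 5p gives p* = 349/7, q* = 1150/7.
With the rebate, buyers effectively pay pb = ps − 15, where ps is the price sellers receive.
Demand in terms of ps becomes qd = 613 − 9(ps − 15) = 748 - 9ps. Setting this equal to supply: 748 - 9ps = -85 + 5ps, so ps = 59.5.
Buyers pay pb = 59.5 − 15 = 44.5; q' = -85 + 5·59.5 = 212.5.
Government outlay = subsidy × quantity = 15 × 212.5 = 3187.5.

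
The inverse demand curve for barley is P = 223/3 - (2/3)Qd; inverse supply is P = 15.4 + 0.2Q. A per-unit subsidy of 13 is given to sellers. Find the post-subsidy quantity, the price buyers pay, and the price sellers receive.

Pre-subsidy: 223/3 - (2/3)Q = 15.4 + 0.2Q gives Q* = 68 and P* = 29.
With the subsidy, sellers receive Ps = Pb + 13 for each unit, where Pb is the price buyers pay.
On the curves, Pb = 223/3 - (2/3)Q and Ps = 15.4 + 0.2Q; the wedge Ps − Pb = 13 gives 15.4 + 0.2Q − (223/3 - (2/3)Q) = 13, so Q' = 83.
Then Pb = 223/3 − (2/3)·83 = 19 and Ps = 15.4 + 0.2·83 = 32.

Q' = 83; buyers pay 19; sellers receive 32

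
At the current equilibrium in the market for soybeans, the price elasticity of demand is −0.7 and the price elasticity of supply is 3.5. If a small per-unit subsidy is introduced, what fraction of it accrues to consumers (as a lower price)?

Consumer share = 5/6

For a small subsidy around the equilibrium, the benefit split depends on the relative slopes, which at a point are proportional to the elasticities.
Buyer share = εs/(εs + |εd|) = 3.5/(3.5 + 0.7) = 5/6; seller share = |εd|/(εs + |εd|) = 1/6.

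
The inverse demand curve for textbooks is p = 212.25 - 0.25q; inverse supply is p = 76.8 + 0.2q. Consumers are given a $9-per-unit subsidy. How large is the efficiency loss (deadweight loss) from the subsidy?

Deadweight loss = $90

Pre-subsidy: 212.25 - 0.25q = 76.8 + 0.2q gives q* = 301 and p* = 137.
With the rebate, buyers effectively pay pb = ps − 9, where ps is the price sellers receive.
On the curves, pb = 212.25 - 0.25q and ps = 76.8 + 0.2q; the wedge ps − pb = 9 gives 76.8 + 0.2q − (212.25 - 0.25q) = 9, so q' = 321.
Then pb = 212.25 − 0.25·321 = 132 and ps = 76.8 + 0.2·321 = 141.
The subsidy expands output by 321 − 301 = 20 past the efficient level; on those units the gap between marginal cost and willingness to pay runs from 0 up to 9.
DWL = ½ × 9 × 20 = 90.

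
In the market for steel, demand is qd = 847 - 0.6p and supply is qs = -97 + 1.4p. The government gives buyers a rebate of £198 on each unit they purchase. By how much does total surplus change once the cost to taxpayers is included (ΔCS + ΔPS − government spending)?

Pre-subsidy: 847 - 0.6p = -97 + 1.4p gives p* = 472, q* = 563.8.
With the rebate, buyers effectively pay pb = ps − 198, where ps is the price sellers receive.
Demand in terms of ps becomes qd = 847 − 0.6(ps − 198) = 965.8 - 0.6ps. Setting this equal to supply: 965.8 - 0.6ps = -97 + 1.4ps, so ps = 531.4.
Buyers pay pb = 531.4 − 198 = 333.4; q' = -97 + 1.4·531.4 = 646.96.
ΔCS = ½(563.8 + 646.96)(472 − 333.4) = 83905.668; ΔPS = ½(563.8 + 646.96)(531.4 − 472) = 35959.572.
Government spending = 198 × 646.96 = 128098.08.
Net change = 83905.668 + 35959.572 − 128098.08 = -8232.84. The loss equals the DWL triangle ½·198·83.16.

Net change in total surplus = -£8232.84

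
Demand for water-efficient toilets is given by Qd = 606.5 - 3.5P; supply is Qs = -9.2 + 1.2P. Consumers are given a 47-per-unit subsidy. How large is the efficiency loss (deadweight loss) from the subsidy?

Pre-subsidy: 606.5 - 3.5P = -9.2 + 1.2P gives P* = 131, Q* = 148.
With the rebate, buyers effectively pay Pb = Ps − 47, where Ps is the price sellers receive.
Demand in terms of Ps becomes Qd = 606.5 − 3.5(Ps − 47) = 771 - 3.5Ps. Setting this equal to supply: 771 - 3.5Ps = -9.2 + 1.2Ps, so Ps = 166.
Buyers pay Pb = 166 − 47 = 119; Q' = -9.2 + 1.2·166 = 190.
The subsidy expands output by 190 − 148 = 42 past the efficient level; on those units the gap between marginal cost and willingness to pay runs from 0 up to 47.
DWL = ½ × 47 × 42 = 987.

Deadweight loss = 987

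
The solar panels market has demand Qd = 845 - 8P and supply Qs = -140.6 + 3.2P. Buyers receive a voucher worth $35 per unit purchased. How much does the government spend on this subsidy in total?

Government cost = $7735

Pre-subsidy: 845 - 8P = -140.6 + 3.2P gives P* = 88, Q* = 141.
With the rebate, buyers effectively pay Pb = Ps − 35, where Ps is the price sellers receive.
Demand in terms of Ps becomes Qd = 845 − 8(Ps − 35) = 1125 - 8Ps. Setting this equal to supply: 1125 - 8Ps = -140.6 + 3.2Ps, so Ps = 113.
Buyers pay Pb = 113 − 35 = 78; Q' = -140.6 + 3.2·113 = 221.
Government outlay = subsidy × quantity = 35 × 221 = 7735.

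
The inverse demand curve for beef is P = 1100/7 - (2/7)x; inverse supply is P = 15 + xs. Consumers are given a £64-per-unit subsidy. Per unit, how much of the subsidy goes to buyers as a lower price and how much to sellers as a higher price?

Pre-subsidy: 1100/7 - (2/7)x = 15 + x gives x* = 995/9 and P* = 1130/9.
With the rebate, buyers effectively pay Pb = Ps − 64, where Ps is the price sellers receive.
On the curves, Pb = 1100/7 - (2/7)x and Ps = 15 + x; the wedge Ps − Pb = 64 gives 15 + x − (1100/7 - (2/7)x) = 64, so x' = 481/3.
Then Pb = 1100/7 − (2/7)·(481/3) = 334/3 and Ps = 15 + 1·(481/3) = 526/3.
Buyers' price falls by P* − Pb = 1130/9 − 334/3 = 128/9; sellers' price rises by Ps − P* = 526/3 − 1130/9 = 448/9.

Buyers gain 128/9 per unit; sellers gain 448/9 per unit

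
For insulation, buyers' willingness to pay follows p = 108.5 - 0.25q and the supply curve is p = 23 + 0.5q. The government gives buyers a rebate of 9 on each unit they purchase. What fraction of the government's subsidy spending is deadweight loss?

DWL / government spending = 1/21

Pre-subsidy: 108.5 - 0.25q = 23 + 0.5q gives q* = 114 and p* = 80.
With the rebate, buyers effectively pay pb = ps − 9, where ps is the price sellers receive.
On the curves, pb = 108.5 - 0.25q and ps = 23 + 0.5q; the wedge ps − pb = 9 gives 23 + 0.5q − (108.5 - 0.25q) = 9, so q' = 126.
Then pb = 108.5 − 0.25·126 = 77 and ps = 23 + 0.5·126 = 86.
ΔCS = ½(114 + 126)(80 − 77) = 360; ΔPS = ½(114 + 126)(86 − 80) = 720.
Government spending = 9 × 126 = 1134.
DWL = ½ × 9 × (126 − 114) = 54; fraction = 54 / 1134 = 1/21.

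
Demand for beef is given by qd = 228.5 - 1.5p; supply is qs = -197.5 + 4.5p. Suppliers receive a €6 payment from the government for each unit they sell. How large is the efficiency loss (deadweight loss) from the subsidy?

Pre-subsidy: 228.5 - 1.5p = -197.5 + 4.5p gives p* = 71, q* = 122.
With the subsidy, sellers receive ps = pb + 6 for each unit, where pb is the price buyers pay.
Supply in terms of pb becomes qs = -197.5 + 4.5(pb + 6) = -170.5 + 4.5pb. Setting this equal to demand: 228.5 - 1.5pb = -170.5 + 4.5pb, so pb = 66.5.
Sellers receive ps = 66.5 + 6 = 72.5; q' = 228.5 − 1.5·66.5 = 128.75.
The subsidy expands output by 128.75 − 122 = 6.75 past the efficient level; on those units the gap between marginal cost and willingness to pay runs from 0 up to 6.
DWL = ½ × 6 × 6.75 = 20.25.

Deadweight loss = €20.25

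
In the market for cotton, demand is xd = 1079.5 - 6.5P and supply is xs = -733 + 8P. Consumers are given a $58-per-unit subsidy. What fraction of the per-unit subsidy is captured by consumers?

Consumer share = 16/29

Pre-subsidy: 1079.5 - 6.5P = -733 + 8P gives P* = 125, x* = 267.
With the rebate, buyers effectively pay Pb = Ps − 58, where Ps is the price sellers receive.
Demand in terms of Ps becomes xd = 1079.5 − 6.5(Ps − 58) = 1456.5 - 6.5Ps. Setting this equal to supply: 1456.5 - 6.5Ps = -733 + 8Ps, so Ps = 151.
Buyers pay Pb = 151 − 58 = 93; x' = -733 + 8·151 = 475.
Buyers' price falls by P* − Pb = 125 − 93 = 32; sellers' price rises by Ps − P* = 151 − 125 = 26.
So consumers capture 32/58 = 16/29 of each unit of subsidy.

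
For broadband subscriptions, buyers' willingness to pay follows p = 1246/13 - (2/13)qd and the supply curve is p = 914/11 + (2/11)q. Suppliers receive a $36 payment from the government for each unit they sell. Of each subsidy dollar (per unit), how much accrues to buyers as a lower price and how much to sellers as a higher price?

Buyers gain $16.5 per unit; sellers gain $19.5 per unit

Pre-subsidy: 1246/13 - (2/13)q = 914/11 + (2/11)q gives q* = 38 and p* = 90.
With the subsidy, sellers receive ps = pb + 36 for each unit, where pb is the price buyers pay.
On the curves, pb = 1246/13 - (2/13)q and ps = 914/11 + (2/11)q; the wedge ps − pb = 36 gives 914/11 + (2/11)q − (1246/13 - (2/13)q) = 36, so q' = 145.25.
Then pb = 1246/13 − (2/13)·145.25 = 73.5 and ps = 914/11 + (2/11)·145.25 = 109.5.
Buyers' price falls by p* − pb = 90 − 73.5 = 16.5; sellers' price rises by ps − p* = 109.5 − 90 = 19.5.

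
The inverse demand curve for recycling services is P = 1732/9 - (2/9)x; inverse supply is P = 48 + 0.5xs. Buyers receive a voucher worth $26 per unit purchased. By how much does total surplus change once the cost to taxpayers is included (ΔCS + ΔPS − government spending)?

Net change in total surplus = -$468

Pre-subsidy: 1732/9 - (2/9)x = 48 + 0.5x gives x* = 200 and P* = 148.
With the rebate, buyers effectively pay Pb = Ps − 26, where Ps is the price sellers receive.
On the curves, Pb = 1732/9 - (2/9)x and Ps = 48 + 0.5x; the wedge Ps − Pb = 26 gives 48 + 0.5x − (1732/9 - (2/9)x) = 26, so x' = 236.
Then Pb = 1732/9 − (2/9)·236 = 140 and Ps = 48 + 0.5·236 = 166.
ΔCS = ½(200 + 236)(148 − 140) = 1744; ΔPS = ½(200 + 236)(166 − 148) = 3924.
Government spending = 26 × 236 = 6136.
Net change = 1744 + 3924 − 6136 = -468. The loss equals the DWL triangle ½·26·36.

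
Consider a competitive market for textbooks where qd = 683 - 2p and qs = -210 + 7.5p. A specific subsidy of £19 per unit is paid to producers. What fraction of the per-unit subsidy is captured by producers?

Producer share = 4/19

Pre-subsidy: 683 - 2p = -210 + 7.5p gives p* = 94, q* = 495.
With the subsidy, sellers receive ps = pb + 19 for each unit, where pb is the price buyers pay.
Supply in terms of pb becomes qs = -210 + 7.5(pb + 19) = -67.5 + 7.5pb. Setting this equal to demand: 683 - 2pb = -67.5 + 7.5pb, so pb = 79.
Sellers receive ps = 79 + 19 = 98; q' = 683 − 2·79 = 525.
Buyers' price falls by p* − pb = 94 − 79 = 15; sellers' price rises by ps − p* = 98 − 94 = 4.
So producers capture 4/19 = 4/19 of each unit of subsidy.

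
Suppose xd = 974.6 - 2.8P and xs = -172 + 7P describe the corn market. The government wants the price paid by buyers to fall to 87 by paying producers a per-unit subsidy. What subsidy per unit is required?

Required subsidy s = 42 per unit

At a buyer price of 87, quantity demanded is 974.6 − 2.8·87 = 731.
Sellers supply 731 only when they receive Ps with -172 + 7·Ps = 731, i.e. Ps = 129.
s = Ps − Pb = 129 − 87 = 42.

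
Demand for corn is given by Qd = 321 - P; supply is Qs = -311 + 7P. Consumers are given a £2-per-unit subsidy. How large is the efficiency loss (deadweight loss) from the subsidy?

Deadweight loss = £1.75

Pre-subsidy: 321 - P = -311 + 7P gives P* = 79, Q* = 242.
With the rebate, buyers effectively pay Pb = Ps − 2, where Ps is the price sellers receive.
Demand in terms of Ps becomes Qd = 321 − 1(Ps − 2) = 323 - Ps. Setting this equal to supply: 323 - Ps = -311 + 7Ps, so Ps = 79.25.
Buyers pay Pb = 79.25 − 2 = 77.25; Q' = -311 + 7·79.25 = 243.75.
The subsidy expands output by 243.75 − 242 = 1.75 past the efficient level; on those units the gap between marginal cost and willingness to pay runs from 0 up to 2.
DWL = ½ × 2 × 1.75 = 1.75.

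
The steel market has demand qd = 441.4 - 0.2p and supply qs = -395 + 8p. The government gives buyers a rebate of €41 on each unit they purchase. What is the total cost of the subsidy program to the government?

Government cost = €17589

Pre-subsidy: 441.4 - 0.2p = -395 + 8p gives p* = 102, q* = 421.
With the rebate, buyers effectively pay pb = ps − 41, where ps is the price sellers receive.
Demand in terms of ps becomes qd = 441.4 − 0.2(ps − 41) = 449.6 - 0.2ps. Setting this equal to supply: 449.6 - 0.2ps = -395 + 8ps, so ps = 103.
Buyers pay pb = 103 − 41 = 62; q' = -395 + 8·103 = 429.
Government outlay = subsidy × quantity = 41 × 429 = 17589.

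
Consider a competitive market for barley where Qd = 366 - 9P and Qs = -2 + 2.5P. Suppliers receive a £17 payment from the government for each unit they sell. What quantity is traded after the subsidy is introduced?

Pre-subsidy: 366 - 9P = -2 + 2.5P gives P* = 32, Q* = 78.
With the subsidy, sellers receive Ps = Pb + 17 for each unit, where Pb is the price buyers pay.
Supply in terms of Pb becomes Qs = -2 + 2.5(Pb + 17) = 40.5 + 2.5Pb. Setting this equal to demand: 366 - 9Pb = 40.5 + 2.5Pb, so Pb = 651/23.
Sellers receive Ps = 651/23 + 17 = 1042/23; Q' = 366 − 9·(651/23) = 2559/23.

Q' = 2559/23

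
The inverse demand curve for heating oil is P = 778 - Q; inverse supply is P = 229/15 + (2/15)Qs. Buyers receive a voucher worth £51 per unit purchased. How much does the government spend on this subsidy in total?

Pre-subsidy: 778 - Q = 229/15 + (2/15)Q gives Q* = 673 and P* = 105.
With the rebate, buyers effectively pay Pb = Ps − 51, where Ps is the price sellers receive.
On the curves, Pb = 778 - Q and Ps = 229/15 + (2/15)Q; the wedge Ps − Pb = 51 gives 229/15 + (2/15)Q − (778 - Q) = 51, so Q' = 718.
Then Pb = 778 − 1·718 = 60 and Ps = 229/15 + (2/15)·718 = 111.
Government outlay = subsidy × quantity = 51 × 718 = 36618.

Government cost = £36618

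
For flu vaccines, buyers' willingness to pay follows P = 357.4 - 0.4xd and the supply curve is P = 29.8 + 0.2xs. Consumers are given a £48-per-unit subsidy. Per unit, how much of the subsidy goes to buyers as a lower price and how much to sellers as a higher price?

Buyers gain £32 per unit; sellers gain £16 per unit

Pre-subsidy: 357.4 - 0.4x = 29.8 + 0.2x gives x* = 546 and P* = 139.
With the rebate, buyers effectively pay Pb = Ps − 48, where Ps is the price sellers receive.
On the curves, Pb = 357.4 - 0.4x and Ps = 29.8 + 0.2x; the wedge Ps − Pb = 48 gives 29.8 + 0.2x − (357.4 - 0.4x) = 48, so x' = 626.
Then Pb = 357.4 − 0.4·626 = 107 and Ps = 29.8 + 0.2·626 = 155.
Buyers' price falls by P* − Pb = 139 − 107 = 32; sellers' price rises by Ps − P* = 155 − 139 = 16.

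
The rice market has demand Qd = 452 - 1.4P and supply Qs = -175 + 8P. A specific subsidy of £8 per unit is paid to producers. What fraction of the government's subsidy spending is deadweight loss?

DWL / government spending = 224/17303

Pre-subsidy: 452 - 1.4P = -175 + 8P gives P* = 3135/47, Q* = 16855/47.
With the subsidy, sellers receive Ps = Pb + 8 for each unit, where Pb is the price buyers pay.
Supply in terms of Pb becomes Qs = -175 + 8(Pb + 8) = -111 + 8Pb. Setting this equal to demand: 452 - 1.4Pb = -111 + 8Pb, so Pb = 2815/47.
Sellers receive Ps = 2815/47 + 8 = 3191/47; Q' = 452 − 1.4·(2815/47) = 17303/47.
ΔCS = ½(16855/47 + 17303/47)(3135/47 − 2815/47) = 5465280/2209; ΔPS = ½(16855/47 + 17303/47)(3191/47 − 3135/47) = 956424/2209.
Government spending = 8 × 17303/47 = 138424/47.
DWL = ½ × 8 × (17303/47 − 16855/47) = 1792/47; fraction = (1792/47) / (138424/47) = 224/17303.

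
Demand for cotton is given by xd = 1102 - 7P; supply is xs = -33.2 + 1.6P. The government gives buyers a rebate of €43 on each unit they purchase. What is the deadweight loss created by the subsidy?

Deadweight loss = €1204

Pre-subsidy: 1102 - 7P = -33.2 + 1.6P gives P* = 132, x* = 178.
With the rebate, buyers effectively pay Pb = Ps − 43, where Ps is the price sellers receive.
Demand in terms of Ps becomes xd = 1102 − 7(Ps − 43) = 1403 - 7Ps. Setting this equal to supply: 1403 - 7Ps = -33.2 + 1.6Ps, so Ps = 167.
Buyers pay Pb = 167 − 43 = 124; x' = -33.2 + 1.6·167 = 234.
The subsidy expands output by 234 − 178 = 56 past the efficient level; on those units the gap between marginal cost and willingness to pay runs from 0 up to 43.
DWL = ½ × 43 × 56 = 1204.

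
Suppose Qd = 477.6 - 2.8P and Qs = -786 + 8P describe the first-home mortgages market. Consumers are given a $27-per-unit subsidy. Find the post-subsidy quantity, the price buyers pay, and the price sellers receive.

Q' = 206; buyers pay $97; sellers receive $124

Pre-subsidy: 477.6 - 2.8P = -786 + 8P gives P* = 117, Q* = 150.
With the rebate, buyers effectively pay Pb = Ps − 27, where Ps is the price sellers receive.
Demand in terms of Ps becomes Qd = 477.6 − 2.8(Ps − 27) = 553.2 - 2.8Ps. Setting this equal to supply: 553.2 - 2.8Ps = -786 + 8Ps, so Ps = 124.
Buyers pay Pb = 124 − 27 = 97; Q' = -786 + 8·124 = 206.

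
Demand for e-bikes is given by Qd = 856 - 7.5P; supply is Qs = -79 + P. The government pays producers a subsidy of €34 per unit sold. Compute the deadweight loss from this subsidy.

Pre-subsidy: 856 - 7.5P = -79 + P gives P* = 110, Q* = 31.
With the subsidy, sellers receive Ps = Pb + 34 for each unit, where Pb is the price buyers pay.
Supply in terms of Pb becomes Qs = -79 + 1(Pb + 34) = -45 + Pb. Setting this equal to demand: 856 - 7.5Pb = -45 + Pb, so Pb = 106.
Sellers receive Ps = 106 + 34 = 140; Q' = 856 − 7.5·106 = 61.
The subsidy expands output by 61 − 31 = 30 past the efficient level; on those units the gap between marginal cost and willingness to pay runs from 0 up to 34.
DWL = ½ × 34 × 30 = 510.

Deadweight loss = €510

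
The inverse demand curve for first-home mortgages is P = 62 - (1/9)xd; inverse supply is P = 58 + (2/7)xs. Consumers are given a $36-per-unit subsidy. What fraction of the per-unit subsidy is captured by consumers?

Consumer share = 0.28

Pre-subsidy: 62 - (1/9)x = 58 + (2/7)x gives x* = 10.08 and P* = 60.88.
With the rebate, buyers effectively pay Pb = Ps − 36, where Ps is the price sellers receive.
On the curves, Pb = 62 - (1/9)x and Ps = 58 + (2/7)x; the wedge Ps − Pb = 36 gives 58 + (2/7)x − (62 - (1/9)x) = 36, so x' = 100.8.
Then Pb = 62 − (1/9)·100.8 = 50.8 and Ps = 58 + (2/7)·100.8 = 86.8.
Buyers' price falls by P* − Pb = 60.88 − 50.8 = 10.08; sellers' price rises by Ps − P* = 86.8 − 60.88 = 25.92.
So consumers capture 10.08/36 = 0.28 of each unit of subsidy.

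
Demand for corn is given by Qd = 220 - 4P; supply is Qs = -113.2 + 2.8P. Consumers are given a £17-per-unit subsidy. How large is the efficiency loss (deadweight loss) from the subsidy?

Pre-subsidy: 220 - 4P = -113.2 + 2.8P gives P* = 49, Q* = 24.
With the rebate, buyers effectively pay Pb = Ps − 17, where Ps is the price sellers receive.
Demand in terms of Ps becomes Qd = 220 − 4(Ps − 17) = 288 - 4Ps. Setting this equal to supply: 288 - 4Ps = -113.2 + 2.8Ps, so Ps = 59.
Buyers pay Pb = 59 − 17 = 42; Q' = -113.2 + 2.8·59 = 52.
The subsidy expands output by 52 − 24 = 28 past the efficient level; on those units the gap between marginal cost and willingness to pay runs from 0 up to 17.
DWL = ½ × 17 × 28 = 238.

Deadweight loss = £238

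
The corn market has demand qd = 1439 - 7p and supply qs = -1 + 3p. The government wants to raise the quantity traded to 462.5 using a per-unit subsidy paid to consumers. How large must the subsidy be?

Required subsidy s = 15 per unit

At q = 462.5, invert demand for the buyer price: pb = (1439 − 462.5)/7 = 139.5; invert supply for the seller price: ps = (462.5 − (-1))/3 = 154.5.
The subsidy must fill the gap: s = ps − pb = 154.5 − 139.5 = 15.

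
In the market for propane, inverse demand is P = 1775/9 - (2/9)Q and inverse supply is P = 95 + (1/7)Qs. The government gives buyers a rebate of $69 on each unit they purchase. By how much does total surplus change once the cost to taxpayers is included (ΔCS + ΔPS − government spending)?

Pre-subsidy: 1775/9 - (2/9)Q = 95 + (1/7)Q gives Q* = 280 and P* = 135.
With the rebate, buyers effectively pay Pb = Ps − 69, where Ps is the price sellers receive.
On the curves, Pb = 1775/9 - (2/9)Q and Ps = 95 + (1/7)Q; the wedge Ps − Pb = 69 gives 95 + (1/7)Q − (1775/9 - (2/9)Q) = 69, so Q' = 469.
Then Pb = 1775/9 − (2/9)·469 = 93 and Ps = 95 + (1/7)·469 = 162.
ΔCS = ½(280 + 469)(135 − 93) = 15729; ΔPS = ½(280 + 469)(162 − 135) = 10111.5.
Government spending = 69 × 469 = 32361.
Net change = 15729 + 10111.5 − 32361 = -6520.5. The loss equals the DWL triangle ½·69·189.

Net change in total surplus = -$6520.5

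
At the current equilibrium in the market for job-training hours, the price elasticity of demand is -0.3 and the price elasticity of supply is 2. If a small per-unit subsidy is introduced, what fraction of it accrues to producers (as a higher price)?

For a small subsidy around the equilibrium, the benefit split depends on the relative slopes, which at a point are proportional to the elasticities.
Buyer share = εs/(εs + |εd|) = 2/(2 + 0.3) = 20/23; seller share = |εd|/(εs + |εd|) = 3/23.
So producers capture 3/23 of the subsidy.

Producer share = 3/23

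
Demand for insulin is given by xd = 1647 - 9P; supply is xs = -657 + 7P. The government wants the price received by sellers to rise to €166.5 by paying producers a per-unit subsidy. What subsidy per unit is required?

At a seller price of 166.5, quantity supplied is -657 + 7·166.5 = 508.5.
Buyers absorb 508.5 only when they pay Pb with 1647 − 9·Pb = 508.5, i.e. Pb = 126.5.
s = Ps − Pb = 166.5 − 126.5 = 40.

Required subsidy s = €40 per unit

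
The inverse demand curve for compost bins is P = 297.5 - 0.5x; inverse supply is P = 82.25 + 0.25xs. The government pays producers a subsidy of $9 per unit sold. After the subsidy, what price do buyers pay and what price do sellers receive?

Buyers pay $148; sellers receive $157

Pre-subsidy: 297.5 - 0.5x = 82.25 + 0.25x gives x* = 287 and P* = 154.
With the subsidy, sellers receive Ps = Pb + 9 for each unit, where Pb is the price buyers pay.
On the curves, Pb = 297.5 - 0.5x and Ps = 82.25 + 0.25x; the wedge Ps − Pb = 9 gives 82.25 + 0.25x − (297.5 - 0.5x) = 9, so x' = 299.
Then Pb = 297.5 − 0.5·299 = 148 and Ps = 82.25 + 0.25·299 = 157.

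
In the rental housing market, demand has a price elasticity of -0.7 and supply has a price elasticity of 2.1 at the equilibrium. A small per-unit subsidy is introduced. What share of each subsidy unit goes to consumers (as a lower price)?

Consumer share = 0.75

For a small subsidy around the equilibrium, the benefit split depends on the relative slopes, which at a point are proportional to the elasticities.
Buyer share = εs/(εs + |εd|) = 2.1/(2.1 + 0.7) = 0.75; seller share = |εd|/(εs + |εd|) = 0.25.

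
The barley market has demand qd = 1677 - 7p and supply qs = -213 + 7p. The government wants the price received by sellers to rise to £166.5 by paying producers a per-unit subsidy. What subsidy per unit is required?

At a seller price of 166.5, quantity supplied is -213 + 7·166.5 = 952.5.
Buyers absorb 952.5 only when they pay pb with 1677 − 7·pb = 952.5, i.e. pb = 103.5.
s = ps − pb = 166.5 − 103.5 = 63.

Required subsidy s = £63 per unit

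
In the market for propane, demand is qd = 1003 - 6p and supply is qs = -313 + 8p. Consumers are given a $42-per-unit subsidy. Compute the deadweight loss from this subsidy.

Deadweight loss = $3024

Pre-subsidy: 1003 - 6p = -313 + 8p gives p* = 94, q* = 439.
With the rebate, buyers effectively pay pb = ps − 42, where ps is the price sellers receive.
Demand in terms of ps becomes qd = 1003 − 6(ps − 42) = 1255 - 6ps. Setting this equal to supply: 1255 - 6ps = -313 + 8ps, so ps = 112.
Buyers pay pb = 112 − 42 = 70; q' = -313 + 8·112 = 583.
The subsidy expands output by 583 − 439 = 144 past the efficient level; on those units the gap between marginal cost and willingness to pay runs from 0 up to 42.
DWL = ½ × 42 × 144 = 3024.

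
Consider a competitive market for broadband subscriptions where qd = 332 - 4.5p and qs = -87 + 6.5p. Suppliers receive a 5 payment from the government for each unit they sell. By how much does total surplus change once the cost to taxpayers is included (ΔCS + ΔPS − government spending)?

Net change in total surplus = -2925/88

Pre-subsidy: 332 - 4.5p = -87 + 6.5p gives p* = 419/11, q* = 3533/22.
With the subsidy, sellers receive ps = pb + 5 for each unit, where pb is the price buyers pay.
Supply in terms of pb becomes qs = -87 + 6.5(pb + 5) = -54.5 + 6.5pb. Setting this equal to demand: 332 - 4.5pb = -54.5 + 6.5pb, so pb = 773/22.
Sellers receive ps = 773/22 + 5 = 883/22; q' = 332 − 4.5·(773/22) = 7651/44.
ΔCS = ½(3533/22 + 7651/44)(419/11 − 773/22) = 956605/1936; ΔPS = ½(3533/22 + 7651/44)(883/22 − 419/11) = 662265/1936.
Government spending = 5 × 7651/44 = 38255/44.
Net change = 956605/1936 + 662265/1936 − 38255/44 = -2925/88. The loss equals the DWL triangle ½·5·585/44.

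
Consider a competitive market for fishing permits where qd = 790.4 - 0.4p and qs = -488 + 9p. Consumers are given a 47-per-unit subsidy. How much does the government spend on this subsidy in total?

Pre-subsidy: 790.4 - 0.4p = -488 + 9p gives p* = 136, q* = 736.
With the rebate, buyers effectively pay pb = ps − 47, where ps is the price sellers receive.
Demand in terms of ps becomes qd = 790.4 − 0.4(ps − 47) = 809.2 - 0.4ps. Setting this equal to supply: 809.2 - 0.4ps = -488 + 9ps, so ps = 138.
Buyers pay pb = 138 − 47 = 91; q' = -488 + 9·138 = 754.
Government outlay = subsidy × quantity = 47 × 754 = 35438.

Government cost = 35438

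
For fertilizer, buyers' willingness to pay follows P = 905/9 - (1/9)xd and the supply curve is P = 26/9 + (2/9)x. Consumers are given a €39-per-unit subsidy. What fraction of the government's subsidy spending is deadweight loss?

Pre-subsidy: 905/9 - (1/9)x = 26/9 + (2/9)x gives x* = 293 and P* = 68.
With the rebate, buyers effectively pay Pb = Ps − 39, where Ps is the price sellers receive.
On the curves, Pb = 905/9 - (1/9)x and Ps = 26/9 + (2/9)x; the wedge Ps − Pb = 39 gives 26/9 + (2/9)x − (905/9 - (1/9)x) = 39, so x' = 410.
Then Pb = 905/9 − (1/9)·410 = 55 and Ps = 26/9 + (2/9)·410 = 94.
ΔCS = ½(293 + 410)(68 − 55) = 4569.5; ΔPS = ½(293 + 410)(94 − 68) = 9139.
Government spending = 39 × 410 = 15990.
DWL = ½ × 39 × (410 − 293) = 2281.5; fraction = 2281.5 / 15990 = 117/820.

DWL / government spending = 117/820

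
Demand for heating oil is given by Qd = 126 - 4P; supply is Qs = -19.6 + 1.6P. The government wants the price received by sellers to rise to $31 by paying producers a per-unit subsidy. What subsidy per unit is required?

At a seller price of 31, quantity supplied is -19.6 + 1.6·31 = 30.
Buyers absorb 30 only when they pay Pb with 126 − 4·Pb = 30, i.e. Pb = 24.
s = Ps − Pb = 31 − 24 = 7.

Required subsidy s = $7 per unit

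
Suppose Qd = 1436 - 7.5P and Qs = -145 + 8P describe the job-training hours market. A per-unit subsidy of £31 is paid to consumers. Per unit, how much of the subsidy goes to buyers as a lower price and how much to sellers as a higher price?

Buyers gain £16 per unit; sellers gain £15 per unit

Pre-subsidy: 1436 - 7.5P = -145 + 8P gives P* = 102, Q* = 671.
With the rebate, buyers effectively pay Pb = Ps − 31, where Ps is the price sellers receive.
Demand in terms of Ps becomes Qd = 1436 − 7.5(Ps − 31) = 1668.5 - 7.5Ps. Setting this equal to supply: 1668.5 - 7.5Ps = -145 + 8Ps, so Ps = 117.
Buyers pay Pb = 117 − 31 = 86; Q' = -145 + 8·117 = 791.
Buyers' price falls by P* − Pb = 102 − 86 = 16; sellers' price rises by Ps − P* = 117 − 102 = 15.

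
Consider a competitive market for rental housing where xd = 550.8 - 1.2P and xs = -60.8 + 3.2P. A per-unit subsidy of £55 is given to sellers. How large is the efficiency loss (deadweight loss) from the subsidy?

Pre-subsidy: 550.8 - 1.2P = -60.8 + 3.2P gives P* = 139, x* = 384.
With the subsidy, sellers receive Ps = Pb + 55 for each unit, where Pb is the price buyers pay.
Supply in terms of Pb becomes xs = -60.8 + 3.2(Pb + 55) = 115.2 + 3.2Pb. Setting this equal to demand: 550.8 - 1.2Pb = 115.2 + 3.2Pb, so Pb = 99.
Sellers receive Ps = 99 + 55 = 154; x' = 550.8 − 1.2·99 = 432.
The subsidy expands output by 432 − 384 = 48 past the efficient level; on those units the gap between marginal cost and willingness to pay runs from 0 up to 55.
DWL = ½ × 55 × 48 = 1320.

Deadweight loss = £1320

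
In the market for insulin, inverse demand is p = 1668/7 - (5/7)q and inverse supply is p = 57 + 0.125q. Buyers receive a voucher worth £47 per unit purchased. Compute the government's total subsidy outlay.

Pre-subsidy: 1668/7 - (5/7)q = 57 + 0.125q gives q* = 216 and p* = 84.
With the rebate, buyers effectively pay pb = ps − 47, where ps is the price sellers receive.
On the curves, pb = 1668/7 - (5/7)q and ps = 57 + 0.125q; the wedge ps − pb = 47 gives 57 + 0.125q − (1668/7 - (5/7)q) = 47, so q' = 272.
Then pb = 1668/7 − (5/7)·272 = 44 and ps = 57 + 0.125·272 = 91.
Government outlay = subsidy × quantity = 47 × 272 = 12784.

Government cost = £12784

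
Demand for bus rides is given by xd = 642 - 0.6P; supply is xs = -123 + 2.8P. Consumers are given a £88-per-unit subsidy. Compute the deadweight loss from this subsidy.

Pre-subsidy: 642 - 0.6P = -123 + 2.8P gives P* = 225, x* = 507.
With the rebate, buyers effectively pay Pb = Ps − 88, where Ps is the price sellers receive.
Demand in terms of Ps becomes xd = 642 − 0.6(Ps − 88) = 694.8 - 0.6Ps. Setting this equal to supply: 694.8 - 0.6Ps = -123 + 2.8Ps, so Ps = 4089/17.
Buyers pay Pb = 4089/17 − 88 = 2593/17; x' = -123 + 2.8·(4089/17) = 46791/85.
The subsidy expands output by 46791/85 − 507 = 3696/85 past the efficient level; on those units the gap between marginal cost and willingness to pay runs from 0 up to 88.
DWL = ½ × 88 × 3696/85 = 162624/85.

Deadweight loss = 162624/85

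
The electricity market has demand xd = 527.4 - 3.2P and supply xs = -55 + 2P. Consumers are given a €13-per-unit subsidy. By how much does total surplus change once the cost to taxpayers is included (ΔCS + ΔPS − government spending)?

Pre-subsidy: 527.4 - 3.2P = -55 + 2P gives P* = 112, x* = 169.
With the rebate, buyers effectively pay Pb = Ps − 13, where Ps is the price sellers receive.
Demand in terms of Ps becomes xd = 527.4 − 3.2(Ps − 13) = 569 - 3.2Ps. Setting this equal to supply: 569 - 3.2Ps = -55 + 2Ps, so Ps = 120.
Buyers pay Pb = 120 − 13 = 107; x' = -55 + 2·120 = 185.
ΔCS = ½(169 + 185)(112 − 107) = 885; ΔPS = ½(169 + 185)(120 − 112) = 1416.
Government spending = 13 × 185 = 2405.
Net change = 885 + 1416 − 2405 = -104. The loss equals the DWL triangle ½·13·16.

Net change in total surplus = -€104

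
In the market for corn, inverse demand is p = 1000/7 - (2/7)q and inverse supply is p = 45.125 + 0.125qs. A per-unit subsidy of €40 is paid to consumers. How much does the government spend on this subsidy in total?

Government cost = 308520/23

Pre-subsidy: 1000/7 - (2/7)q = 45.125 + 0.125q gives q* = 5473/23 and p* = 1722/23.
With the rebate, buyers effectively pay pb = ps − 40, where ps is the price sellers receive.
On the curves, pb = 1000/7 - (2/7)q and ps = 45.125 + 0.125q; the wedge ps − pb = 40 gives 45.125 + 0.125q − (1000/7 - (2/7)q) = 40, so q' = 7713/23.
Then pb = 1000/7 − (2/7)·(7713/23) = 1082/23 and ps = 45.125 + 0.125·(7713/23) = 2002/23.
Government outlay = subsidy × quantity = 40 × 7713/23 = 308520/23.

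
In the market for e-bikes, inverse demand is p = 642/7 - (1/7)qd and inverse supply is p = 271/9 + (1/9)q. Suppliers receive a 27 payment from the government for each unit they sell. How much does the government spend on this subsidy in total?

Government cost = 9419.625

Pre-subsidy: 642/7 - (1/7)q = 271/9 + (1/9)q gives q* = 242.5625 and p* = 57.0625.
With the subsidy, sellers receive ps = pb + 27 for each unit, where pb is the price buyers pay.
On the curves, pb = 642/7 - (1/7)q and ps = 271/9 + (1/9)q; the wedge ps − pb = 27 gives 271/9 + (1/9)q − (642/7 - (1/7)q) = 27, so q' = 348.875.
Then pb = 642/7 − (1/7)·348.875 = 41.875 and ps = 271/9 + (1/9)·348.875 = 68.875.
Government outlay = subsidy × quantity = 27 × 348.875 = 9419.625.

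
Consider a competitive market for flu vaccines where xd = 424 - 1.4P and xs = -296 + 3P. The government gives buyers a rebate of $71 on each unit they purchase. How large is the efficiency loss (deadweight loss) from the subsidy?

Deadweight loss = 105861/44

Pre-subsidy: 424 - 1.4P = -296 + 3P gives P* = 1800/11, x* = 2144/11.
With the rebate, buyers effectively pay Pb = Ps − 71, where Ps is the price sellers receive.
Demand in terms of Ps becomes xd = 424 − 1.4(Ps − 71) = 523.4 - 1.4Ps. Setting this equal to supply: 523.4 - 1.4Ps = -296 + 3Ps, so Ps = 4097/22.
Buyers pay Pb = 4097/22 − 71 = 2535/22; x' = -296 + 3·(4097/22) = 5779/22.
The subsidy expands output by 5779/22 − 2144/11 = 1491/22 past the efficient level; on those units the gap between marginal cost and willingness to pay runs from 0 up to 71.
DWL = ½ × 71 × 1491/22 = 105861/44.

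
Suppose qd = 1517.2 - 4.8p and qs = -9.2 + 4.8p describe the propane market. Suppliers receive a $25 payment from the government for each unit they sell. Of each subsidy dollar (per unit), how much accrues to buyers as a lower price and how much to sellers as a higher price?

Buyers gain $12.5 per unit; sellers gain $12.5 per unit

Pre-subsidy: 1517.2 - 4.8p = -9.2 + 4.8p gives p* = 159, q* = 754.
With the subsidy, sellers receive ps = pb + 25 for each unit, where pb is the price buyers pay.
Supply in terms of pb becomes qs = -9.2 + 4.8(pb + 25) = 110.8 + 4.8pb. Setting this equal to demand: 1517.2 - 4.8pb = 110.8 + 4.8pb, so pb = 146.5.
Sellers receive ps = 146.5 + 25 = 171.5; q' = 1517.2 − 4.8·146.5 = 814.
Buyers' price falls by p* − pb = 159 − 146.5 = 12.5; sellers' price rises by ps − p* = 171.5 − 159 = 12.5.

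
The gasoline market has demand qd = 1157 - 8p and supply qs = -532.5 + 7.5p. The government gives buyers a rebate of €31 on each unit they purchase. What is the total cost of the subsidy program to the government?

Government cost = €12555

Pre-subsidy: 1157 - 8p = -532.5 + 7.5p gives p* = 109, q* = 285.
With the rebate, buyers effectively pay pb = ps − 31, where ps is the price sellers receive.
Demand in terms of ps becomes qd = 1157 − 8(ps − 31) = 1405 - 8ps. Setting this equal to supply: 1405 - 8ps = -532.5 + 7.5ps, so ps = 125.
Buyers pay pb = 125 − 31 = 94; q' = -532.5 + 7.5·125 = 405.
Government outlay = subsidy × quantity = 31 × 405 = 12555.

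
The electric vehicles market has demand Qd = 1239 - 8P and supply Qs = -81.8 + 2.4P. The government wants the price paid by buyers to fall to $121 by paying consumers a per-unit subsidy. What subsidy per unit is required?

Required subsidy s = $26 per unit

At a buyer price of 121, quantity demanded is 1239 − 8·121 = 271.
Sellers supply 271 only when they receive Ps with -81.8 + 2.4·Ps = 271, i.e. Ps = 147.
s = Ps − Pb = 147 − 121 = 26.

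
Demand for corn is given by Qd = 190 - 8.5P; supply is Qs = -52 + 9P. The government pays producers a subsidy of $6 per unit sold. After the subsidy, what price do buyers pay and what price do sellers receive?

Pre-subsidy: 190 - 8.5P = -52 + 9P gives P* = 484/35, Q* = 2536/35.
With the subsidy, sellers receive Ps = Pb + 6 for each unit, where Pb is the price buyers pay.
Supply in terms of Pb becomes Qs = -52 + 9(Pb + 6) = 2 + 9Pb. Setting this equal to demand: 190 - 8.5Pb = 2 + 9Pb, so Pb = 376/35.
Sellers receive Ps = 376/35 + 6 = 586/35; Q' = 190 − 8.5·(376/35) = 3454/35.

Buyers pay 376/35; sellers receive 586/35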